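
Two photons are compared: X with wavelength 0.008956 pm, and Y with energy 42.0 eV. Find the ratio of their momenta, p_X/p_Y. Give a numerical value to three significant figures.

3.30 × 10^6

p_X = 7.398 × 10^-20 kg·m/s (from wavelength = 0.008956 pm, via p = h/λ).
p_Y = 2.245 × 10^-26 kg·m/s (from energy = 42.0 eV, via p = E/c).
Ratio = 7.398 × 10^-20 / 2.245 × 10^-26 = 3.30 × 10^6.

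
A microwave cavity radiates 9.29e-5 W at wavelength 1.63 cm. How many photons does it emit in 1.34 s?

Total energy: E_total = P·t = 9.29e-5 × 1.34 = 1.245e-4 J.
Per-photon energy: E = 1.219e-23 J.
N = E_total / E_photon = 1.02e19.

1.02e19 photons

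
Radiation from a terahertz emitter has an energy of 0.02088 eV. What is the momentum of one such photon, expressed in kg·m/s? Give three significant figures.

Take c = 2.99792458 × 10^8 m/s, 1 eV = 1.602176634 × 10^-19 J.
Convert to SI: E = 0.02088 eV = 3.3453 × 10^-21 J.
Since p = E/c for a photon, p = 1.116 × 10^-29 kg·m/s.
So p ≈ 1.12 × 10^-29 kg·m/s.

1.12 × 10^-29 kg·m/s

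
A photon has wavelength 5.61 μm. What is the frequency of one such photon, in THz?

Convert to SI: λ = 5.61 μm = 5.61·10^-6 m.
The photon relation is f = c/λ, giving f = 5.344·10^13 Hz.
Converting to THz: f = 53.44 THz ≈ 53.4 THz.

53.4 THz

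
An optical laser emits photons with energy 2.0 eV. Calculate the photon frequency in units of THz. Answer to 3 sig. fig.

484 THz

(h = 6.62607015·10^-34 J·s, 1 eV = 1.602176634·10^-19 J.)
In SI units: E = 2.0 eV = 3.2044·10^-19 J.
Apply f = E/h: f = 4.836·10^14 Hz.
Converting to THz: f = 483.6 THz ≈ 484 THz.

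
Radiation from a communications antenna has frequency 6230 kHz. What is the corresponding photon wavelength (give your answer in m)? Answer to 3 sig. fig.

Convert to SI: f = 6230 kHz = 6.23 × 10^6 Hz.
For a photon λ = c/f, so λ = 48.12 m.
So λ ≈ 48.1 m.

48.1 m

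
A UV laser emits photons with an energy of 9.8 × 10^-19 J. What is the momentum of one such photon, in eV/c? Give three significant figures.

6.12 eV/c

Apply p = E/c: p = 3.269 × 10^-27 kg·m/s.
Converting to eV/c: p = 6.117 eV/c ≈ 6.12 eV/c.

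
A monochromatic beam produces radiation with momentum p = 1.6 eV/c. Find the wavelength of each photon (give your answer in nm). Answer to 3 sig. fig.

Use h = 6.62607015e-34 J·s, c = 2.99792458e8 m/s, 1 eV = 1.602176634e-19 J.
Convert to SI: p = 1.6 eV/c = 8.5509e-28 kg·m/s.
Apply λ = h/p: λ = 7.749e-7 m.
Converting to nm: λ = 774.9 nm ≈ 775 nm.

775 nm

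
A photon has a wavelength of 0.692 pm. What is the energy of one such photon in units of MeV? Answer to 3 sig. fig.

First convert: λ = 0.692 pm = 6.92 × 10^-13 m.
For a photon E = hc/λ, so E = 2.871 × 10^-13 J.
Converting to MeV: E = 1.792 MeV ≈ 1.79 MeV.

1.79 MeV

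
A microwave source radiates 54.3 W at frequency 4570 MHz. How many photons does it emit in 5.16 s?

9.25e25 photons

Total energy: E_total = P·t = 54.3 × 5.16 = 280.2 J.
Per-photon energy: E = 3.028e-24 J.
N = E_total / E_photon = 9.25e25.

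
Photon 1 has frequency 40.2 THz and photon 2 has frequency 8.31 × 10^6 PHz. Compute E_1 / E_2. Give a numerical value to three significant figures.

E_1 = 2.664 × 10^-20 J (from frequency = 40.2 THz, via E = hf).
E_2 = 5.506 × 10^-12 J (from frequency = 8.31 × 10^6 PHz, via E = hf).
Ratio = 2.664 × 10^-20 / 5.506 × 10^-12 = 4.84 × 10^-9.

4.84 × 10^-9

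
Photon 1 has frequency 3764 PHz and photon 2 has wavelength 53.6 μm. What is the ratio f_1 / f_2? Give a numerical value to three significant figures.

6.73e5

f_1 = 3.764e18 Hz (from frequency = 3764 PHz, via f given directly).
f_2 = 5.593e12 Hz (from wavelength = 53.6 μm, via f = c/λ).
Ratio = 3.764e18 / 5.593e12 = 6.73e5.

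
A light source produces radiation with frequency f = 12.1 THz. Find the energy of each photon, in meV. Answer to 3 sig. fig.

(h = 6.62607015 × 10^-34 J·s, 1 eV = 1.602176634 × 10^-19 J.)
In SI units: f = 12.1 THz = 1.21 × 10^13 Hz.
Apply E = hf: E = 8.018 × 10^-21 J.
Converting to meV: E = 50.04 meV ≈ 50.0 meV.

50.0 meV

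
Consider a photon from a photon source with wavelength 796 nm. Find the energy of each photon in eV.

1.56 eV

First convert: λ = 796 nm = 7.96e-7 m.
The photon relation is E = hc/λ, giving E = 2.496e-19 J.
Converting to eV: E = 1.558 eV ≈ 1.56 eV.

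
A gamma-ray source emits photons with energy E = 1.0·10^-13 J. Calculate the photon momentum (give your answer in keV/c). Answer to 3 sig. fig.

624 keV/c

Use c = 2.99792458·10^8 m/s, 1 eV = 1.602176634·10^-19 J.
Since p = E/c for a photon, p = 3.336·10^-22 kg·m/s.
Converting to keV/c: p = 624.2 keV/c ≈ 624 keV/c.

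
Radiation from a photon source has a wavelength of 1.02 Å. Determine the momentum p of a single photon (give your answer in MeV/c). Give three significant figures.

Convert to SI: λ = 1.02 Å = 1.02e-10 m.
The photon relation is p = h/λ, giving p = 6.496e-24 kg·m/s.
Converting to MeV/c: p = 0.01216 MeV/c ≈ 0.0122 MeV/c.

0.0122 MeV/c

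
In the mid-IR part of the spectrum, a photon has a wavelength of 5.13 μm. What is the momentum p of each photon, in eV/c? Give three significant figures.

Take h = 6.62607015 × 10^-34 J·s, c = 2.99792458 × 10^8 m/s, 1 eV = 1.602176634 × 10^-19 J.
Convert to SI: λ = 5.13 μm = 5.13 × 10^-6 m.
Since p = h/λ for a photon, p = 1.292 × 10^-28 kg·m/s.
Converting to eV/c: p = 0.2417 eV/c ≈ 0.242 eV/c.

0.242 eV/c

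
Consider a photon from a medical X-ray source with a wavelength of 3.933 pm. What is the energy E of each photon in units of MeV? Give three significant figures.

(h = 6.62607015 × 10^-34 J·s, c = 2.99792458 × 10^8 m/s, 1 eV = 1.602176634 × 10^-19 J.)
In SI units: λ = 3.933 pm = 3.933 × 10^-12 m.
Apply E = hc/λ: E = 5.051 × 10^-14 J.
Converting to MeV: E = 0.3152 MeV ≈ 0.315 MeV.

0.315 MeV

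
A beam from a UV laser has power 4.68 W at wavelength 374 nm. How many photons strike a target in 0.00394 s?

Total energy: E_total = P·t = 4.68 × 0.00394 = 0.01844 J.
Per-photon energy: E = 5.311e-19 J.
N = E_total / E_photon = 3.47e16.

3.47e16 photons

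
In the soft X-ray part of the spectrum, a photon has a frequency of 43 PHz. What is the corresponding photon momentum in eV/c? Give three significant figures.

178 eV/c

Convert to SI: f = 43 PHz = 4.3e16 Hz.
The photon relation is p = hf/c, giving p = 9.504e-26 kg·m/s.
Converting to eV/c: p = 177.8 eV/c ≈ 178 eV/c.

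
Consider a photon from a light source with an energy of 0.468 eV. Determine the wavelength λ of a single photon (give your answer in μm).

2.65 μm

(h = 6.62607015 × 10^-34 J·s, c = 2.99792458 × 10^8 m/s, 1 eV = 1.602176634 × 10^-19 J.)
Convert to SI: E = 0.468 eV = 7.4982 × 10^-20 J.
Apply λ = hc/E: λ = 2.649 × 10^-6 m.
Converting to μm: λ = 2.649 μm ≈ 2.65 μm.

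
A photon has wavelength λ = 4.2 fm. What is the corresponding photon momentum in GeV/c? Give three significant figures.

0.295 GeV/c

Convert to SI: λ = 4.2 fm = 4.2 × 10^-15 m.
Apply p = h/λ: p = 1.578 × 10^-19 kg·m/s.
Converting to GeV/c: p = 0.2952 GeV/c ≈ 0.295 GeV/c.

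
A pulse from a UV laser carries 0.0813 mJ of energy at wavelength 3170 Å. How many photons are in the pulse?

1.30e14 photons

Per-photon energy: E = 6.266e-19 J (from wavelength = 3170 Å).
N = E_total / E_photon = 8.13e-5 J / 6.266e-19 J = 1.30e14.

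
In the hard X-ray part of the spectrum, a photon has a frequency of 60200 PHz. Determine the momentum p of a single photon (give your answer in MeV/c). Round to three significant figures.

In SI units: f = 60200 PHz = 6.02 × 10^19 Hz.
Apply p = hf/c: p = 1.331 × 10^-22 kg·m/s.
Converting to MeV/c: p = 0.2490 MeV/c ≈ 0.249 MeV/c.

0.249 MeV/c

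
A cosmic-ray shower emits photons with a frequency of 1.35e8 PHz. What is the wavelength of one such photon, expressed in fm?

2.22 fm

First convert: f = 1.35e8 PHz = 1.35e23 Hz.
For a photon λ = c/f, so λ = 2.221e-15 m.
Converting to fm: λ = 2.221 fm ≈ 2.22 fm.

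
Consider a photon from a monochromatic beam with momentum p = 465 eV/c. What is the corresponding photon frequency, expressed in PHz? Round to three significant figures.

Use h = 6.62607015 × 10^-34 J·s, c = 2.99792458 × 10^8 m/s, 1 eV = 1.602176634 × 10^-19 J.
Convert to SI: p = 465 eV/c = 2.4851 × 10^-25 kg·m/s.
The photon relation is f = pc/h, giving f = 1.124 × 10^17 Hz.
Converting to PHz: f = 112.4 PHz ≈ 112 PHz.

112 PHz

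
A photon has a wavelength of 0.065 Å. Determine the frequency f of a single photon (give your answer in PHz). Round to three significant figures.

Use c = 2.99792458e8 m/s.
First convert: λ = 0.065 Å = 6.5e-12 m.
Since f = c/λ for a photon, f = 4.612e19 Hz.
Converting to PHz: f = 46120 PHz ≈ 4.61e4 PHz.

4.61e4 PHz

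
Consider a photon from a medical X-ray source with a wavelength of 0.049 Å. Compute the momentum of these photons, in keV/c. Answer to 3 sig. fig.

(h = 6.62607015·10^-34 J·s, c = 2.99792458·10^8 m/s, 1 eV = 1.602176634·10^-19 J.)
In SI units: λ = 0.049 Å = 4.9·10^-12 m.
The photon relation is p = h/λ, giving p = 1.352·10^-22 kg·m/s.
Converting to keV/c: p = 253.0 keV/c ≈ 253 keV/c.

253 keV/c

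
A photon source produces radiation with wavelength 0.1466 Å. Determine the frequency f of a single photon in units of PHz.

Convert to SI: λ = 0.1466 Å = 1.466e-11 m.
Apply f = c/λ: f = 2.045e19 Hz.
Converting to PHz: f = 20450 PHz ≈ 2.04e4 PHz.

2.04e4 PHz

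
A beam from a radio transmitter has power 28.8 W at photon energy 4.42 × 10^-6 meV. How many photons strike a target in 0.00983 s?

Total energy: E_total = P·t = 28.8 × 0.00983 = 0.2831 J.
Per-photon energy: E = 7.082 × 10^-28 J.
N = E_total / E_photon = 4.00 × 10^26.

4.00 × 10^26 photons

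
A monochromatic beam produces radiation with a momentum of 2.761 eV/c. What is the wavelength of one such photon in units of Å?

4490 Å

Use h = 6.62607015e-34 J·s, c = 2.99792458e8 m/s, 1 eV = 1.602176634e-19 J.
Convert to SI: p = 2.761 eV/c = 1.4756e-27 kg·m/s.
For a photon λ = h/p, so λ = 4.491e-7 m.
Converting to Å: λ = 4491 Å ≈ 4490 Å.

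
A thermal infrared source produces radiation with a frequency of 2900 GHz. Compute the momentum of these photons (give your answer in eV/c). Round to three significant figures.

0.0120 eV/c

First convert: f = 2900 GHz = 2.9e12 Hz.
Since p = hf/c for a photon, p = 6.410e-30 kg·m/s.
Converting to eV/c: p = 0.01199 eV/c ≈ 0.0120 eV/c.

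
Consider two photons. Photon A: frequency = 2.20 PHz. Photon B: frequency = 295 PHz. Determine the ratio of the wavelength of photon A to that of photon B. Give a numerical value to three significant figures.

λ_A = 1.363e-7 m (from frequency = 2.20 PHz, via λ = c/f).
λ_B = 1.016e-9 m (from frequency = 295 PHz, via λ = c/f).
Ratio = 1.363e-7 / 1.016e-9 = 134.

134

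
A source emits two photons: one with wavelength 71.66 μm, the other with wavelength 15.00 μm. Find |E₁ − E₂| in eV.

Using E = hc/λ: E₁ = 2.7720e-21 J, E₂ = 1.3243e-20 J.
|ΔE| = |2.7720e-21 − 1.3243e-20| = 1.05e-20 J = 0.0654 eV.

0.0654 eV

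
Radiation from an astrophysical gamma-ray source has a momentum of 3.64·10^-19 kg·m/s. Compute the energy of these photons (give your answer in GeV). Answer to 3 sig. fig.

0.681 GeV

(c = 2.99792458·10^8 m/s, 1 eV = 1.602176634·10^-19 J.)
The photon relation is E = pc, giving E = 1.091·10^-10 J.
Converting to GeV: E = 0.6811 GeV ≈ 0.681 GeV.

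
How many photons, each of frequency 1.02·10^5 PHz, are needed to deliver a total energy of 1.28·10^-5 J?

Per-photon energy: E = 6.759·10^-14 J (from frequency = 1.02·10^5 PHz).
N = E_total / E_photon = 1.28·10^-5 J / 6.759·10^-14 J = 1.89·10^8.

1.89·10^8 photons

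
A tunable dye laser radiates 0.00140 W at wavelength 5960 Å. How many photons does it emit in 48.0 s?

Total energy: E_total = P·t = 0.00140 × 48.0 = 0.06720 J.
Per-photon energy: E = 3.333e-19 J.
N = E_total / E_photon = 2.02e17.

2.02e17 photons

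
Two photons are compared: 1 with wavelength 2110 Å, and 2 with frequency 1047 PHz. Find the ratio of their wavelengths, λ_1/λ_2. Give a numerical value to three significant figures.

λ_1 = 2.110·10^-7 m (from wavelength = 2110 Å, via λ given directly).
λ_2 = 2.863·10^-10 m (from frequency = 1047 PHz, via λ = c/f).
Ratio = 2.110·10^-7 / 2.863·10^-10 = 737.

737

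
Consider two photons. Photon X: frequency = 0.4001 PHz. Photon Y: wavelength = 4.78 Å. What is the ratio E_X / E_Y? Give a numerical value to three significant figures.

E_X = 2.651 × 10^-19 J (from frequency = 0.4001 PHz, via E = hf).
E_Y = 4.156 × 10^-16 J (from wavelength = 4.78 Å, via E = hc/λ).
Ratio = 2.651 × 10^-19 / 4.156 × 10^-16 = 6.38 × 10^-4.

6.38 × 10^-4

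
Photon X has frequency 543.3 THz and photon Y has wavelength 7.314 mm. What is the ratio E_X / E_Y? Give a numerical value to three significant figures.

E_X = 3.600·10^-19 J (from frequency = 543.3 THz, via E = hf).
E_Y = 2.716·10^-23 J (from wavelength = 7.314 mm, via E = hc/λ).
Ratio = 3.600·10^-19 / 2.716·10^-23 = 1.33·10^4.

1.33·10^4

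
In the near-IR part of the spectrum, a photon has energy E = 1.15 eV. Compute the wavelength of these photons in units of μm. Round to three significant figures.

In SI units: E = 1.15 eV = 1.8425e-19 J.
The photon relation is λ = hc/E, giving λ = 1.078e-6 m.
Converting to μm: λ = 1.078 μm ≈ 1.08 μm.

1.08 μm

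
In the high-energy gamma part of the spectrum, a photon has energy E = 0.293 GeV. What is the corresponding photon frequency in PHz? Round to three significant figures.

7.08e7 PHz

(h = 6.62607015e-34 J·s, 1 eV = 1.602176634e-19 J.)
Convert to SI: E = 0.293 GeV = 4.6944e-11 J.
Since f = E/h for a photon, f = 7.085e22 Hz.
Converting to PHz: f = 7.085e7 PHz ≈ 7.08e7 PHz.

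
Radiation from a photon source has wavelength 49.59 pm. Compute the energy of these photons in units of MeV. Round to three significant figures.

0.0250 MeV

Convert to SI: λ = 49.59 pm = 4.959e-11 m.
Since E = hc/λ for a photon, E = 4.006e-15 J.
Converting to MeV: E = 0.02500 MeV ≈ 0.0250 MeV.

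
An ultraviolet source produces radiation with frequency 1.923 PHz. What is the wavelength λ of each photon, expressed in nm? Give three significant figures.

First convert: f = 1.923 PHz = 1.923e15 Hz.
For a photon λ = c/f, so λ = 1.559e-7 m.
Converting to nm: λ = 155.9 nm ≈ 156 nm.

156 nm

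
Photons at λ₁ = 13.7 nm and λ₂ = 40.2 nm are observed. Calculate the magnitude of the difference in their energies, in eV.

59.7 eV

Using E = hc/λ: E₁ = 1.450·10^-17 J, E₂ = 4.941·10^-18 J.
|ΔE| = |1.450·10^-17 − 4.941·10^-18| = 9.56·10^-18 J = 59.7 eV.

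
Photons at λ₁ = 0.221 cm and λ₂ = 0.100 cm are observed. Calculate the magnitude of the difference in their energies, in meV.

Using E = hc/λ: E₁ = 8.988e-23 J, E₂ = 1.986e-22 J.
|ΔE| = |8.988e-23 − 1.986e-22| = 1.09e-22 J = 0.679 meV.

0.679 meV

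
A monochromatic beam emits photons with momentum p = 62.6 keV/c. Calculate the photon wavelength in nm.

0.0198 nm

Take h = 6.62607015 × 10^-34 J·s, c = 2.99792458 × 10^8 m/s, 1 eV = 1.602176634 × 10^-19 J.
In SI units: p = 62.6 keV/c = 3.3455 × 10^-23 kg·m/s.
For a photon λ = h/p, so λ = 1.981 × 10^-11 m.
Converting to nm: λ = 0.01981 nm ≈ 0.0198 nm.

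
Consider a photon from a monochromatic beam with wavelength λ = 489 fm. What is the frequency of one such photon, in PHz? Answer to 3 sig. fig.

6.13 × 10^5 PHz

Take c = 2.99792458 × 10^8 m/s.
Convert to SI: λ = 489 fm = 4.89 × 10^-13 m.
Since f = c/λ for a photon, f = 6.131 × 10^20 Hz.
Converting to PHz: f = 613100 PHz ≈ 6.13 × 10^5 PHz.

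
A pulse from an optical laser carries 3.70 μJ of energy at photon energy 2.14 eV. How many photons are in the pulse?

Per-photon energy: E = 3.429e-19 J (from energy = 2.14 eV).
N = E_total / E_photon = 3.70e-6 J / 3.429e-19 J = 1.08e13.

1.08e13 photons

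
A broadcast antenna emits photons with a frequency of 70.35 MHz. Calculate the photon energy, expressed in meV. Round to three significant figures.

(h = 6.62607015·10^-34 J·s, 1 eV = 1.602176634·10^-19 J.)
First convert: f = 70.35 MHz = 7.035·10^7 Hz.
For a photon E = hf, so E = 4.661·10^-26 J.
Converting to meV: E = 2.909·10^-4 meV ≈ 2.91·10^-4 meV.

2.91·10^-4 meV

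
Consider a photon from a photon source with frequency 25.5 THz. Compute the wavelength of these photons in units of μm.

Use c = 2.99792458e8 m/s.
First convert: f = 25.5 THz = 2.55e13 Hz.
The photon relation is λ = c/f, giving λ = 1.176e-5 m.
Converting to μm: λ = 11.76 μm ≈ 11.8 μm.

11.8 μm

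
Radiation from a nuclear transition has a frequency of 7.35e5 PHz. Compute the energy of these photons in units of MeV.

(h = 6.62607015e-34 J·s, 1 eV = 1.602176634e-19 J.)
Convert to SI: f = 7.35e5 PHz = 7.35e20 Hz.
For a photon E = hf, so E = 4.870e-13 J.
Converting to MeV: E = 3.040 MeV ≈ 3.04 MeV.

3.04 MeV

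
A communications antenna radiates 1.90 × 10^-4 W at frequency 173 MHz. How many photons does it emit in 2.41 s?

Total energy: E_total = P·t = 1.90 × 10^-4 × 2.41 = 4.579 × 10^-4 J.
Per-photon energy: E = 1.146 × 10^-25 J.
N = E_total / E_photon = 3.99 × 10^21.

3.99 × 10^21 photons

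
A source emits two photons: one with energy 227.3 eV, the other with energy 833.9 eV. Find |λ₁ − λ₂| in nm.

3.97 nm

Using λ = hc/E: λ₁ = 5.4547·10^-9 m, λ₂ = 1.4868·10^-9 m.
|Δλ| = |5.4547·10^-9 − 1.4868·10^-9| = 3.97·10^-9 m = 3.97 nm.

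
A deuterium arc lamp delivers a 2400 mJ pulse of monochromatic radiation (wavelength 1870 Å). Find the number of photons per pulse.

2.26·10^18 photons

Per-photon energy: E = 1.062·10^-18 J (from wavelength = 1870 Å).
N = E_total / E_photon = 2.40 J / 1.062·10^-18 J = 2.26·10^18.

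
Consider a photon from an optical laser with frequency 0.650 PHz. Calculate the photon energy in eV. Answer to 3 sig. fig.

Use h = 6.62607015·10^-34 J·s, 1 eV = 1.602176634·10^-19 J.
First convert: f = 0.650 PHz = 6.50·10^14 Hz.
The photon relation is E = hf, giving E = 4.307·10^-19 J.
Converting to eV: E = 2.688 eV ≈ 2.69 eV.

2.69 eV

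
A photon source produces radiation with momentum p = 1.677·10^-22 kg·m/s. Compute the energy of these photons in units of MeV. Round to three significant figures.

0.314 MeV

For a photon E = pc, so E = 5.028·10^-14 J.
Converting to MeV: E = 0.3138 MeV ≈ 0.314 MeV.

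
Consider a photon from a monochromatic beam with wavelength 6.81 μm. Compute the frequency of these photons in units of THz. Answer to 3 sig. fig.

44.0 THz

(c = 2.99792458e8 m/s.)
Convert to SI: λ = 6.81 μm = 6.81e-6 m.
For a photon f = c/λ, so f = 4.402e13 Hz.
Converting to THz: f = 44.02 THz ≈ 44.0 THz.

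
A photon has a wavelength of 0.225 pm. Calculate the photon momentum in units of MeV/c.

First convert: λ = 0.225 pm = 2.25·10^-13 m.
Since p = h/λ for a photon, p = 2.945·10^-21 kg·m/s.
Converting to MeV/c: p = 5.510 MeV/c ≈ 5.51 MeV/c.

5.51 MeV/c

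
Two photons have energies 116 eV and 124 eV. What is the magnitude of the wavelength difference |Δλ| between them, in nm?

0.690 nm

Using λ = hc/E: λ₁ = 1.069 × 10^-8 m, λ₂ = 9.999 × 10^-9 m.
|Δλ| = |1.069 × 10^-8 − 9.999 × 10^-9| = 6.90 × 10^-10 m = 0.690 nm.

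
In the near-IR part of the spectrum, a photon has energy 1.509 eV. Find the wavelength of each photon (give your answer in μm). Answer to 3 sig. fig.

First convert: E = 1.509 eV = 2.4177e-19 J.
For a photon λ = hc/E, so λ = 8.216e-7 m.
Converting to μm: λ = 0.8216 μm ≈ 0.822 μm.

0.822 μm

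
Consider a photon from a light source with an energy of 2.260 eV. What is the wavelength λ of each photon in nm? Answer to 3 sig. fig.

In SI units: E = 2.260 eV = 3.6209e-19 J.
Apply λ = hc/E: λ = 5.486e-7 m.
Converting to nm: λ = 548.6 nm ≈ 549 nm.

549 nm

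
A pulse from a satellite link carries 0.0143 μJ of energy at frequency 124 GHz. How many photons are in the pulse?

Per-photon energy: E = 8.216·10^-23 J (from frequency = 124 GHz).
N = E_total / E_photon = 1.43·10^-8 J / 8.216·10^-23 J = 1.74·10^14.

1.74·10^14 photons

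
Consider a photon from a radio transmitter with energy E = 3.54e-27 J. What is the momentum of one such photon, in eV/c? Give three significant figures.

Use c = 2.99792458e8 m/s, 1 eV = 1.602176634e-19 J.
Since p = E/c for a photon, p = 1.181e-35 kg·m/s.
Converting to eV/c: p = 2.209e-8 eV/c ≈ 2.21e-8 eV/c.

2.21e-8 eV/c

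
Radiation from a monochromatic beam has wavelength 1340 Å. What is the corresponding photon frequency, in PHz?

2.24 PHz

In SI units: λ = 1340 Å = 1.34 × 10^-7 m.
The photon relation is f = c/λ, giving f = 2.237 × 10^15 Hz.
Converting to PHz: f = 2.237 PHz ≈ 2.24 PHz.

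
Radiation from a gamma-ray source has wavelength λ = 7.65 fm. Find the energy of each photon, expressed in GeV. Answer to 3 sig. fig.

Take h = 6.62607015e-34 J·s, c = 2.99792458e8 m/s, 1 eV = 1.602176634e-19 J.
In SI units: λ = 7.65 fm = 7.65e-15 m.
The photon relation is E = hc/λ, giving E = 2.597e-11 J.
Converting to GeV: E = 0.1621 GeV ≈ 0.162 GeV.

0.162 GeV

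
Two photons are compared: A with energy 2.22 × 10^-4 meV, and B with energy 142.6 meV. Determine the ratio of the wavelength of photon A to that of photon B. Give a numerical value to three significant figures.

λ_A = 5.585 m (from energy = 2.22 × 10^-4 meV, via λ = hc/E).
λ_B = 8.695 × 10^-6 m (from energy = 142.6 meV, via λ = hc/E).
Ratio = 5.585 / 8.695 × 10^-6 = 6.42 × 10^5.

6.42 × 10^5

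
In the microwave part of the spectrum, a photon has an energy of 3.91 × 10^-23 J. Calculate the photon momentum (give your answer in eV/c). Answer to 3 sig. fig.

Since p = E/c for a photon, p = 1.304 × 10^-31 kg·m/s.
Converting to eV/c: p = 2.440 × 10^-4 eV/c ≈ 2.44 × 10^-4 eV/c.

2.44 × 10^-4 eV/c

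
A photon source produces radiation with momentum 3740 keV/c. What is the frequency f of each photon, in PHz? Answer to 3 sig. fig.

In SI units: p = 3740 keV/c = 1.9988e-21 kg·m/s.
The photon relation is f = pc/h, giving f = 9.043e20 Hz.
Converting to PHz: f = 904300 PHz ≈ 9.04e5 PHz.

9.04e5 PHz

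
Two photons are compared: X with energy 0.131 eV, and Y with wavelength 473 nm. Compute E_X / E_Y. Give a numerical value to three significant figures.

0.0500

E_X = 2.099 × 10^-20 J (from energy = 0.131 eV, via E given directly).
E_Y = 4.200 × 10^-19 J (from wavelength = 473 nm, via E = hc/λ).
Ratio = 2.099 × 10^-20 / 4.200 × 10^-19 = 0.0500.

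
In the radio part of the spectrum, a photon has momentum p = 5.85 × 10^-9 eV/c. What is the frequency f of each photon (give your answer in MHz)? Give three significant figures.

1.41 MHz

First convert: p = 5.85 × 10^-9 eV/c = 3.1264 × 10^-36 kg·m/s.
Since f = pc/h for a photon, f = 1.415 × 10^6 Hz.
Converting to MHz: f = 1.415 MHz ≈ 1.41 MHz.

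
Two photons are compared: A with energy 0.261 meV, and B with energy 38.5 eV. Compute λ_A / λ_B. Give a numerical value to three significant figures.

1.48 × 10^5

λ_A = 0.004750 m (from energy = 0.261 meV, via λ = hc/E).
λ_B = 3.220 × 10^-8 m (from energy = 38.5 eV, via λ = hc/E).
Ratio = 0.004750 / 3.220 × 10^-8 = 1.48 × 10^5.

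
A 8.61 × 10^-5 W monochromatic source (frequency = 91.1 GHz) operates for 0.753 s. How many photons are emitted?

1.07 × 10^18 photons

Total energy: E_total = P·t = 8.61 × 10^-5 × 0.753 = 6.483 × 10^-5 J.
Per-photon energy: E = 6.036 × 10^-23 J.
N = E_total / E_photon = 1.07 × 10^18.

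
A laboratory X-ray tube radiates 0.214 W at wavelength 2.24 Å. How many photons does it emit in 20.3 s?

Total energy: E_total = P·t = 0.214 × 20.3 = 4.344 J.
Per-photon energy: E = 8.868e-16 J.
N = E_total / E_photon = 4.90e15.

4.90e15 photons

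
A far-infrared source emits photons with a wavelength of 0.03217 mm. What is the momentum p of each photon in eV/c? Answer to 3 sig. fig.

Take h = 6.62607015 × 10^-34 J·s, c = 2.99792458 × 10^8 m/s, 1 eV = 1.602176634 × 10^-19 J.
In SI units: λ = 0.03217 mm = 3.217 × 10^-5 m.
Apply p = h/λ: p = 2.060 × 10^-29 kg·m/s.
Converting to eV/c: p = 0.03854 eV/c ≈ 0.0385 eV/c.

0.0385 eV/c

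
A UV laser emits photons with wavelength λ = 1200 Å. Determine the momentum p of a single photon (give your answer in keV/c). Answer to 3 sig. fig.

0.0103 keV/c

(h = 6.62607015e-34 J·s, c = 2.99792458e8 m/s, 1 eV = 1.602176634e-19 J.)
Convert to SI: λ = 1200 Å = 1.2e-7 m.
Apply p = h/λ: p = 5.522e-27 kg·m/s.
Converting to keV/c: p = 0.01033 keV/c ≈ 0.0103 keV/c.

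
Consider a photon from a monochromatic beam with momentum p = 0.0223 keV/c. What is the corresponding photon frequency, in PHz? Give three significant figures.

(h = 6.62607015e-34 J·s, c = 2.99792458e8 m/s, 1 eV = 1.602176634e-19 J.)
In SI units: p = 0.0223 keV/c = 1.1918e-26 kg·m/s.
Since f = pc/h for a photon, f = 5.392e15 Hz.
Converting to PHz: f = 5.392 PHz ≈ 5.39 PHz.

5.39 PHz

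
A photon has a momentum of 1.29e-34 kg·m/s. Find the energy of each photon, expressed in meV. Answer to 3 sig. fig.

Use c = 2.99792458e8 m/s, 1 eV = 1.602176634e-19 J.
Apply E = pc: E = 3.867e-26 J.
Converting to meV: E = 2.414e-4 meV ≈ 2.41e-4 meV.

2.41e-4 meV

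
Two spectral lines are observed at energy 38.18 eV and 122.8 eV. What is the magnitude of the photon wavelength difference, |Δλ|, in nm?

22.4 nm

Using λ = hc/E: λ₁ = 3.2474e-8 m, λ₂ = 1.0096e-8 m.
|Δλ| = |3.2474e-8 − 1.0096e-8| = 2.24e-8 m = 22.4 nm.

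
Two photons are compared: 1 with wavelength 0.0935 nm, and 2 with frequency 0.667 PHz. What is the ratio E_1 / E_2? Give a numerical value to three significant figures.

4810

E_1 = 2.125·10^-15 J (from wavelength = 0.0935 nm, via E = hc/λ).
E_2 = 4.420·10^-19 J (from frequency = 0.667 PHz, via E = hf).
Ratio = 2.125·10^-15 / 4.420·10^-19 = 4810.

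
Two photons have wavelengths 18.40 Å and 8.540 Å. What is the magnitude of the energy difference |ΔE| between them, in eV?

778 eV

Using E = hc/λ: E₁ = 1.0796 × 10^-16 J, E₂ = 2.3260 × 10^-16 J.
|ΔE| = |1.0796 × 10^-16 − 2.3260 × 10^-16| = 1.25 × 10^-16 J = 778 eV.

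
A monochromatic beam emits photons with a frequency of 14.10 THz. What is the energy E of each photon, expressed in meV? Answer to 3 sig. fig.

58.3 meV

(h = 6.62607015 × 10^-34 J·s, 1 eV = 1.602176634 × 10^-19 J.)
Convert to SI: f = 14.10 THz = 1.410 × 10^13 Hz.
Since E = hf for a photon, E = 9.343 × 10^-21 J.
Converting to meV: E = 58.31 meV ≈ 58.3 meV.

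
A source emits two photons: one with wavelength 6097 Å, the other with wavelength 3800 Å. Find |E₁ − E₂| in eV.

Using E = hc/λ: E₁ = 3.2581e-19 J, E₂ = 5.2275e-19 J.
|ΔE| = |3.2581e-19 − 5.2275e-19| = 1.97e-19 J = 1.23 eV.

1.23 eV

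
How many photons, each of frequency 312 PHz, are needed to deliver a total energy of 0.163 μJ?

Per-photon energy: E = 2.067·10^-16 J (from frequency = 312 PHz).
N = E_total / E_photon = 1.63·10^-7 J / 2.067·10^-16 J = 7.88·10^8.

7.88·10^8 photons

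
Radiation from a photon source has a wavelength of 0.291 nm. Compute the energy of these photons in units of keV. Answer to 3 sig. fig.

In SI units: λ = 0.291 nm = 2.91e-10 m.
For a photon E = hc/λ, so E = 6.826e-16 J.
Converting to keV: E = 4.261 keV ≈ 4.26 keV.

4.26 keV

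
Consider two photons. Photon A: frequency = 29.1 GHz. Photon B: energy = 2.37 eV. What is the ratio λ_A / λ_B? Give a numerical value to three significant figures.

λ_A = 0.01030 m (from frequency = 29.1 GHz, via λ = c/f).
λ_B = 5.231 × 10^-7 m (from energy = 2.37 eV, via λ = hc/E).
Ratio = 0.01030 / 5.231 × 10^-7 = 1.97 × 10^4.

1.97 × 10^4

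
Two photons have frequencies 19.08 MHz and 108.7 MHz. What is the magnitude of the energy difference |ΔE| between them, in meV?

Using E = hf: E₁ = 1.2643 × 10^-26 J, E₂ = 7.2025 × 10^-26 J.
|ΔE| = |1.2643 × 10^-26 − 7.2025 × 10^-26| = 5.94 × 10^-26 J = 3.71 × 10^-4 meV.

3.71 × 10^-4 meV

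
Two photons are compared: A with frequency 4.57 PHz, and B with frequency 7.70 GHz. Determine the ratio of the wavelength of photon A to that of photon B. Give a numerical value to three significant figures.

1.68e-6

λ_A = 6.560e-8 m (from frequency = 4.57 PHz, via λ = c/f).
λ_B = 0.03893 m (from frequency = 7.70 GHz, via λ = c/f).
Ratio = 6.560e-8 / 0.03893 = 1.68e-6.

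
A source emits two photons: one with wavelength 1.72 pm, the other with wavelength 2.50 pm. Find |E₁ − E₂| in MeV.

0.225 MeV

Using E = hc/λ: E₁ = 1.155 × 10^-13 J, E₂ = 7.946 × 10^-14 J.
|ΔE| = |1.155 × 10^-13 − 7.946 × 10^-14| = 3.60 × 10^-14 J = 0.225 MeV.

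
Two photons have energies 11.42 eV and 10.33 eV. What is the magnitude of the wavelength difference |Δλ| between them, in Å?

115 Å

Using λ = hc/E: λ₁ = 1.0857e-7 m, λ₂ = 1.2002e-7 m.
|Δλ| = |1.0857e-7 − 1.2002e-7| = 1.15e-8 m = 115 Å.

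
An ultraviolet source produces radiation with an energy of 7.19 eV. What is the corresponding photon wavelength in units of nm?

Convert to SI: E = 7.19 eV = 1.1520e-18 J.
Apply λ = hc/E: λ = 1.724e-7 m.
Converting to nm: λ = 172.4 nm ≈ 172 nm.

172 nm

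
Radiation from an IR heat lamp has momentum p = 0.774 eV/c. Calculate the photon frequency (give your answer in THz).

187 THz

Take h = 6.62607015 × 10^-34 J·s, c = 2.99792458 × 10^8 m/s, 1 eV = 1.602176634 × 10^-19 J.
In SI units: p = 0.774 eV/c = 4.1365 × 10^-28 kg·m/s.
Since f = pc/h for a photon, f = 1.872 × 10^14 Hz.
Converting to THz: f = 187.2 THz ≈ 187 THz.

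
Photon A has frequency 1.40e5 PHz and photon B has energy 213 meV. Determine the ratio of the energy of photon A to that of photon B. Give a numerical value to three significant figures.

E_A = 9.276e-14 J (from frequency = 1.40e5 PHz, via E = hf).
E_B = 3.413e-20 J (from energy = 213 meV, via E given directly).
Ratio = 9.276e-14 / 3.413e-20 = 2.72e6.

2.72e6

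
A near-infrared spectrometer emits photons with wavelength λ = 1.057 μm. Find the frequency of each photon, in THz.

284 THz

(c = 2.99792458·10^8 m/s.)
First convert: λ = 1.057 μm = 1.057·10^-6 m.
For a photon f = c/λ, so f = 2.836·10^14 Hz.
Converting to THz: f = 283.6 THz ≈ 284 THz.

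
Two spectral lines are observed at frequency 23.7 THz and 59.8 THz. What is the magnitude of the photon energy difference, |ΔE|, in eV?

Using E = hf: E₁ = 1.570 × 10^-20 J, E₂ = 3.962 × 10^-20 J.
|ΔE| = |1.570 × 10^-20 − 3.962 × 10^-20| = 2.39 × 10^-20 J = 0.149 eV.

0.149 eV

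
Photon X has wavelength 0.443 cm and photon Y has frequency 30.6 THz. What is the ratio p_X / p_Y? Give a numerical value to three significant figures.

2.21e-3

p_X = 1.496e-31 kg·m/s (from wavelength = 0.443 cm, via p = h/λ).
p_Y = 6.763e-29 kg·m/s (from frequency = 30.6 THz, via p = hf/c).
Ratio = 1.496e-31 / 6.763e-29 = 2.21e-3.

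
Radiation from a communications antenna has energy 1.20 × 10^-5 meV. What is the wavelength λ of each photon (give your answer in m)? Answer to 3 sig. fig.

First convert: E = 1.20 × 10^-5 meV = 1.9226 × 10^-27 J.
Since λ = hc/E for a photon, λ = 103.3 m.
So λ ≈ 103 m.

103 m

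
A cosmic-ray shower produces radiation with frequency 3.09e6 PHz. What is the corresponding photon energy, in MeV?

Convert to SI: f = 3.09e6 PHz = 3.09e21 Hz.
The photon relation is E = hf, giving E = 2.047e-12 J.
Converting to MeV: E = 12.78 MeV ≈ 12.8 MeV.

12.8 MeV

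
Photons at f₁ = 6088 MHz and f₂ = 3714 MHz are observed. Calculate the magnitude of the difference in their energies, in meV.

9.82e-3 meV

Using E = hf: E₁ = 4.0340e-24 J, E₂ = 2.4609e-24 J.
|ΔE| = |4.0340e-24 − 2.4609e-24| = 1.57e-24 J = 9.82e-3 meV.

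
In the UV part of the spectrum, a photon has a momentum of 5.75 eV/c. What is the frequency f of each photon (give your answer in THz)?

1390 THz

Convert to SI: p = 5.75 eV/c = 3.0730e-27 kg·m/s.
Apply f = pc/h: f = 1.390e15 Hz.
Converting to THz: f = 1390 THz ≈ 1390 THz.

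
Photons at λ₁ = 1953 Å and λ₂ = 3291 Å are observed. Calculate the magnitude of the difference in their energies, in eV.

2.58 eV

Using E = hc/λ: E₁ = 1.0171e-18 J, E₂ = 6.0360e-19 J.
|ΔE| = |1.0171e-18 − 6.0360e-19| = 4.14e-19 J = 2.58 eV.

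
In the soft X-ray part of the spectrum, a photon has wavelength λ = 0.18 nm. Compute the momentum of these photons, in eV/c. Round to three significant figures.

6890 eV/c

Use h = 6.62607015e-34 J·s, c = 2.99792458e8 m/s, 1 eV = 1.602176634e-19 J.
Convert to SI: λ = 0.18 nm = 1.8e-10 m.
The photon relation is p = h/λ, giving p = 3.681e-24 kg·m/s.
Converting to eV/c: p = 6888 eV/c ≈ 6890 eV/c.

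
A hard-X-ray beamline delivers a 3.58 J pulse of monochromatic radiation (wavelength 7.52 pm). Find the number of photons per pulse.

Per-photon energy: E = 2.642e-14 J (from wavelength = 7.52 pm).
N = E_total / E_photon = 3.58 J / 2.642e-14 J = 1.36e14.

1.36e14 photons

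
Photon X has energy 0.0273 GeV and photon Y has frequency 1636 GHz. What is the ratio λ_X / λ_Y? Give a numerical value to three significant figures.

2.48e-10

λ_X = 4.542e-14 m (from energy = 0.0273 GeV, via λ = hc/E).
λ_Y = 1.832e-4 m (from frequency = 1636 GHz, via λ = c/f).
Ratio = 4.542e-14 / 1.832e-4 = 2.48e-10.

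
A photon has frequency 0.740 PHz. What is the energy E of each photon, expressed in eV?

3.06 eV

Convert to SI: f = 0.740 PHz = 7.40e14 Hz.
Apply E = hf: E = 4.903e-19 J.
Converting to eV: E = 3.060 eV ≈ 3.06 eV.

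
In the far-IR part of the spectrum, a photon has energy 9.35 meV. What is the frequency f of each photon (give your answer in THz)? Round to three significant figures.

2.26 THz

Use h = 6.62607015e-34 J·s, 1 eV = 1.602176634e-19 J.
In SI units: E = 9.35 meV = 1.4980e-21 J.
Since f = E/h for a photon, f = 2.261e12 Hz.
Converting to THz: f = 2.261 THz ≈ 2.26 THz.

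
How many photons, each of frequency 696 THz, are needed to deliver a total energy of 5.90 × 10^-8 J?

Per-photon energy: E = 4.612 × 10^-19 J (from frequency = 696 THz).
N = E_total / E_photon = 5.90 × 10^-8 J / 4.612 × 10^-19 J = 1.28 × 10^11.

1.28 × 10^11 photons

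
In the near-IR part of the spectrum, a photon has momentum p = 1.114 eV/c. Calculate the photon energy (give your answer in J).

Convert to SI: p = 1.114 eV/c = 5.9535e-28 kg·m/s.
The photon relation is E = pc, giving E = 1.785e-19 J.
So E ≈ 1.78e-19 J.

1.78e-19 J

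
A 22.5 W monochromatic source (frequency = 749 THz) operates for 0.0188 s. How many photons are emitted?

8.52·10^17 photons

Total energy: E_total = P·t = 22.5 × 0.0188 = 0.4230 J.
Per-photon energy: E = 4.963·10^-19 J.
N = E_total / E_photon = 8.52·10^17.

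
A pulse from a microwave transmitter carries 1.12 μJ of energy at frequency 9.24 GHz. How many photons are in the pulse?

Per-photon energy: E = 6.122 × 10^-24 J (from frequency = 9.24 GHz).
N = E_total / E_photon = 1.12 × 10^-6 J / 6.122 × 10^-24 J = 1.83 × 10^17.

1.83 × 10^17 photons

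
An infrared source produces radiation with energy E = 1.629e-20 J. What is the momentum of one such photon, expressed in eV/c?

For a photon p = E/c, so p = 5.434e-29 kg·m/s.
Converting to eV/c: p = 0.1017 eV/c ≈ 0.102 eV/c.

0.102 eV/c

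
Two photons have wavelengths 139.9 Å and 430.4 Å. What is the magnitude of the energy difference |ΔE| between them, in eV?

59.8 eV

Using E = hc/λ: E₁ = 1.4199 × 10^-17 J, E₂ = 4.6153 × 10^-18 J.
|ΔE| = |1.4199 × 10^-17 − 4.6153 × 10^-18| = 9.58 × 10^-18 J = 59.8 eV.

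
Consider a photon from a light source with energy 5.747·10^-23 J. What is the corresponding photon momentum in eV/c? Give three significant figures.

Apply p = E/c: p = 1.917·10^-31 kg·m/s.
Converting to eV/c: p = 3.587·10^-4 eV/c ≈ 3.59·10^-4 eV/c.

3.59·10^-4 eV/c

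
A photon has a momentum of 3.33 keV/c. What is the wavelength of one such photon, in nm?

0.372 nm

Take h = 6.62607015e-34 J·s, c = 2.99792458e8 m/s, 1 eV = 1.602176634e-19 J.
Convert to SI: p = 3.33 keV/c = 1.7796e-24 kg·m/s.
Since λ = h/p for a photon, λ = 3.723e-10 m.
Converting to nm: λ = 0.3723 nm ≈ 0.372 nm.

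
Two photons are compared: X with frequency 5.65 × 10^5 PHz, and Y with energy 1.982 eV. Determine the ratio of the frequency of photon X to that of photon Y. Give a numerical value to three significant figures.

f_X = 5.650 × 10^20 Hz (from frequency = 5.65 × 10^5 PHz, via f given directly).
f_Y = 4.792 × 10^14 Hz (from energy = 1.982 eV, via f = E/h).
Ratio = 5.650 × 10^20 / 4.792 × 10^14 = 1.18 × 10^6.

1.18 × 10^6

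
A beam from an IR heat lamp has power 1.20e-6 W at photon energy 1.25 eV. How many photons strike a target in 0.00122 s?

Total energy: E_total = P·t = 1.20e-6 × 0.00122 = 1.464e-9 J.
Per-photon energy: E = 2.003e-19 J.
N = E_total / E_photon = 7.31e9.

7.31e9 photons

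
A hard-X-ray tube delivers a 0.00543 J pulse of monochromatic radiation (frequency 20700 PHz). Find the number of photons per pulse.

3.96 × 10^11 photons

Per-photon energy: E = 1.372 × 10^-14 J (from frequency = 20700 PHz).
N = E_total / E_photon = 0.00543 J / 1.372 × 10^-14 J = 3.96 × 10^11.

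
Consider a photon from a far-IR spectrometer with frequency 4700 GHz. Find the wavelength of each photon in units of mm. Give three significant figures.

0.0638 mm

Use c = 2.99792458 × 10^8 m/s.
Convert to SI: f = 4700 GHz = 4.7 × 10^12 Hz.
The photon relation is λ = c/f, giving λ = 6.379 × 10^-5 m.
Converting to mm: λ = 0.06379 mm ≈ 0.0638 mm.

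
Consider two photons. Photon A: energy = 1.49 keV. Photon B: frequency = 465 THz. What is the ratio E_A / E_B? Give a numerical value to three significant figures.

775

E_A = 2.387 × 10^-16 J (from energy = 1.49 keV, via E given directly).
E_B = 3.081 × 10^-19 J (from frequency = 465 THz, via E = hf).
Ratio = 2.387 × 10^-16 / 3.081 × 10^-19 = 775.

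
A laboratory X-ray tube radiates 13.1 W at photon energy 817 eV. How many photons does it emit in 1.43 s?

1.43 × 10^17 photons

Total energy: E_total = P·t = 13.1 × 1.43 = 18.73 J.
Per-photon energy: E = 1.309 × 10^-16 J.
N = E_total / E_photon = 1.43 × 10^17.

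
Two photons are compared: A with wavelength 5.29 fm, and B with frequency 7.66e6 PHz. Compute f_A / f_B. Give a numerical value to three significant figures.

7.40

f_A = 5.667e22 Hz (from wavelength = 5.29 fm, via f = c/λ).
f_B = 7.660e21 Hz (from frequency = 7.66e6 PHz, via f given directly).
Ratio = 5.667e22 / 7.660e21 = 7.40.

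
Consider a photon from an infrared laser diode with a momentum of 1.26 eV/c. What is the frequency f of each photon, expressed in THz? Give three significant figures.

Take h = 6.62607015 × 10^-34 J·s, c = 2.99792458 × 10^8 m/s, 1 eV = 1.602176634 × 10^-19 J.
First convert: p = 1.26 eV/c = 6.7338 × 10^-28 kg·m/s.
Apply f = pc/h: f = 3.047 × 10^14 Hz.
Converting to THz: f = 304.7 THz ≈ 305 THz.

305 THz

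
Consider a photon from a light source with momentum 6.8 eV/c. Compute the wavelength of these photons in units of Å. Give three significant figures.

First convert: p = 6.8 eV/c = 3.6341 × 10^-27 kg·m/s.
Apply λ = h/p: λ = 1.823 × 10^-7 m.
Converting to Å: λ = 1823 Å ≈ 1820 Å.

1820 Å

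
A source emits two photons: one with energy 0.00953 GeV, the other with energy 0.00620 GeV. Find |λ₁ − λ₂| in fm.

Using λ = hc/E: λ₁ = 1.301e-13 m, λ₂ = 2.000e-13 m.
|Δλ| = |1.301e-13 − 2.000e-13| = 6.99e-14 m = 69.9 fm.

69.9 fm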